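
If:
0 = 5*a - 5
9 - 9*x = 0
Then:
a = 1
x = 1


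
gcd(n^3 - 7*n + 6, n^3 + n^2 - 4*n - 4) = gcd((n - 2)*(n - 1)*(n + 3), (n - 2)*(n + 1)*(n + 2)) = n - 2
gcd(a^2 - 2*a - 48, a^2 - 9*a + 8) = a - 8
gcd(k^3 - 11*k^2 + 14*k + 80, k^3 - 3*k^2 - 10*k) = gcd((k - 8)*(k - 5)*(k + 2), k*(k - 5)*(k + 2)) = k^2 - 3*k - 10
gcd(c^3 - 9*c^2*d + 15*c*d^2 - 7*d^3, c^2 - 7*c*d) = c - 7*d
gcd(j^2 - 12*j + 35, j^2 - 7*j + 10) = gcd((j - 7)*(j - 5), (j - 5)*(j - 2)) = j - 5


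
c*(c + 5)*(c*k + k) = c^3*k + 6*c^2*k + 5*c*k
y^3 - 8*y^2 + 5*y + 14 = (y - 7)*(y - 2)*(y + 1)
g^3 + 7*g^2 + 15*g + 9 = (g + 1)*(g + 3)^2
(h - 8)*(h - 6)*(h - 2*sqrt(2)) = h^3 - 14*h^2 - 2*sqrt(2)*h^2 + 28*sqrt(2)*h + 48*h - 96*sqrt(2)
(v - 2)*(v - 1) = v^2 - 3*v + 2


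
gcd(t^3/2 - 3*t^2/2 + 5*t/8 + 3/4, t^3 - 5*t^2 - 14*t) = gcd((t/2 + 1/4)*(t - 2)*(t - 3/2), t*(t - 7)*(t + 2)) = 1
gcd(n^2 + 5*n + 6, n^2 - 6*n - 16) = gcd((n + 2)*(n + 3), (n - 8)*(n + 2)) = n + 2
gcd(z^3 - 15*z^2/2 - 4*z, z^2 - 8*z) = z^2 - 8*z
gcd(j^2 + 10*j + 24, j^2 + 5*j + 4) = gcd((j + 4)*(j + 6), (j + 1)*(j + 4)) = j + 4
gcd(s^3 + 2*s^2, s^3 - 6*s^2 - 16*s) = s^2 + 2*s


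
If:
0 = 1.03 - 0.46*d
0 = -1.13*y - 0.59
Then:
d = 2.24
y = -0.52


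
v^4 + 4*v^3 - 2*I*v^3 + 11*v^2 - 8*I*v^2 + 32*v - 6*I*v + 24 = (v + 1)*(v + 3)*(v - 4*I)*(v + 2*I)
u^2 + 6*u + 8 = (u + 2)*(u + 4)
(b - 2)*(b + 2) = b^2 - 4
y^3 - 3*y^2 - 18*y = y*(y - 6)*(y + 3)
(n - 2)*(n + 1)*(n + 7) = n^3 + 6*n^2 - 9*n - 14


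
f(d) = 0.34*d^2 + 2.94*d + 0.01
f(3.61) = 15.05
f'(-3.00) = 0.90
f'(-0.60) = 2.53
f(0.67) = 2.13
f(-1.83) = -4.23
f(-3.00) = -5.75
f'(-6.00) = -1.14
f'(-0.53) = 2.58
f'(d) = 0.68*d + 2.94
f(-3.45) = -6.09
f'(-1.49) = 1.93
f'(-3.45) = 0.59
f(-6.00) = -5.39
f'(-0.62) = 2.52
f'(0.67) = 3.40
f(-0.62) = -1.68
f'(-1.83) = 1.70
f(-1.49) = -3.62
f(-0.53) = -1.45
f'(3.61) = 5.39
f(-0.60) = -1.63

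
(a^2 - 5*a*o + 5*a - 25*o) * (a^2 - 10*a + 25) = a^4 - 5*a^3*o - 5*a^3 + 25*a^2*o - 25*a^2 + 125*a*o + 125*a - 625*o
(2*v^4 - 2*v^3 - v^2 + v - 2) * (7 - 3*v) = -6*v^5 + 20*v^4 - 11*v^3 - 10*v^2 + 13*v - 14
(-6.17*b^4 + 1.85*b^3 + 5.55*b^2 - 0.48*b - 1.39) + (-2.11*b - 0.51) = -6.17*b^4 + 1.85*b^3 + 5.55*b^2 - 2.59*b - 1.9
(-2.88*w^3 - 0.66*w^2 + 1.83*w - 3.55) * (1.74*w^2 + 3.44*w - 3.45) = -5.0112*w^5 - 11.0556*w^4 + 10.8498*w^3 + 2.3952*w^2 - 18.5255*w + 12.2475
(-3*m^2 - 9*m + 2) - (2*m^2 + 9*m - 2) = -5*m^2 - 18*m + 4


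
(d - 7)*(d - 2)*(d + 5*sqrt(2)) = d^3 - 9*d^2 + 5*sqrt(2)*d^2 - 45*sqrt(2)*d + 14*d + 70*sqrt(2)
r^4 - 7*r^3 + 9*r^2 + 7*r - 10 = (r - 5)*(r - 2)*(r - 1)*(r + 1)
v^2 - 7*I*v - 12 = (v - 4*I)*(v - 3*I)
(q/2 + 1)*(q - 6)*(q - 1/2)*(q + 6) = q^4/2 + 3*q^3/4 - 37*q^2/2 - 27*q + 18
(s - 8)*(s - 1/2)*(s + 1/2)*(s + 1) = s^4 - 7*s^3 - 33*s^2/4 + 7*s/4 + 2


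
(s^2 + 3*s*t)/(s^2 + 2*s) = (s + 3*t)/(s + 2)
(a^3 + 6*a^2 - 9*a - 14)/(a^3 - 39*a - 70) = (-a^3 - 6*a^2 + 9*a + 14)/(-a^3 + 39*a + 70)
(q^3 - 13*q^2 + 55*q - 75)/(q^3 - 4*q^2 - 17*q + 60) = (q - 5)/(q + 4)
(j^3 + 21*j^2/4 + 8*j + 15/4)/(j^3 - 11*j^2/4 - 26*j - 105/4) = (j + 1)/(j - 7)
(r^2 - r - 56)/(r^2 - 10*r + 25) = (r^2 - r - 56)/(r^2 - 10*r + 25)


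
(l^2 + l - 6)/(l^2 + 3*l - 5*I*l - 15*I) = (l - 2)/(l - 5*I)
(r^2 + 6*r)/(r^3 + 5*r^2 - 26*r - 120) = r/(r^2 - r - 20)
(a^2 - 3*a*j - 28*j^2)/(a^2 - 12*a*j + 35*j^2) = (a + 4*j)/(a - 5*j)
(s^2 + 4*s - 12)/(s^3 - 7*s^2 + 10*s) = (s + 6)/(s*(s - 5))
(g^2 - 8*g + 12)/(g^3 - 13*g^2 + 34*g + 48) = (g - 2)/(g^2 - 7*g - 8)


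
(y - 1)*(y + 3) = y^2 + 2*y - 3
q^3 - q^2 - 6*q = q*(q - 3)*(q + 2)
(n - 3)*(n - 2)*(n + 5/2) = n^3 - 5*n^2/2 - 13*n/2 + 15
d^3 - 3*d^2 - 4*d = d*(d - 4)*(d + 1)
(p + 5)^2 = p^2 + 10*p + 25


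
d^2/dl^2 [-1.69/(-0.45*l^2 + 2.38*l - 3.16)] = (-0.68445*l^2 + 3.61998*l + 1.69*(0.9*l - 2.38)*(1.8*l - 4.76) - 4.80636)/(0.45*l^2 - 2.38*l + 3.16)^3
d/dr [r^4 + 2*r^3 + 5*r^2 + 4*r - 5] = 4*r^3 + 6*r^2 + 10*r + 4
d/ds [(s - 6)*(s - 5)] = 2*s - 11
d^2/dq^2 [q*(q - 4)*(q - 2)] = 6*q - 12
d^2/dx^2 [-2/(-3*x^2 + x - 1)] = 4*(-9*x^2 + 3*x + (6*x - 1)^2 - 3)/(3*x^2 - x + 1)^3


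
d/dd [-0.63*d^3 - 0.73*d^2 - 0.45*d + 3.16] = -1.89*d^2 - 1.46*d - 0.45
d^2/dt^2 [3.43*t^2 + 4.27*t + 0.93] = 6.86000000000000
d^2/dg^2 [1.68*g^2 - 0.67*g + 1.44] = 3.36000000000000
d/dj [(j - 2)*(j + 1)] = 2*j - 1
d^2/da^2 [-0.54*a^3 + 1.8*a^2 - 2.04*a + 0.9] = 3.6 - 3.24*a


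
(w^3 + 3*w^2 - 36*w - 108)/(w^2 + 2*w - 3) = (w^2 - 36)/(w - 1)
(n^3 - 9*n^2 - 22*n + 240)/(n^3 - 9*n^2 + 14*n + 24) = (n^2 - 3*n - 40)/(n^2 - 3*n - 4)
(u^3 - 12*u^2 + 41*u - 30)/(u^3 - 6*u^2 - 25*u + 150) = (u - 1)/(u + 5)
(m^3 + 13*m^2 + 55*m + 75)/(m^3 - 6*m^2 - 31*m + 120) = (m^2 + 8*m + 15)/(m^2 - 11*m + 24)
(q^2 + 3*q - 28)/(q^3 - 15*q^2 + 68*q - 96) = (q + 7)/(q^2 - 11*q + 24)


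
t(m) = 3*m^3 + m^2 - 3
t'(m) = 9*m^2 + 2*m = m*(9*m + 2)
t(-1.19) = -6.64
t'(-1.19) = 10.36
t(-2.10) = -26.37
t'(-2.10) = 35.49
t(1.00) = 1.00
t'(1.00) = 11.00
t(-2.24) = -31.70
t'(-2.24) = 40.68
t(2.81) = 71.46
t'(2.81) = 76.68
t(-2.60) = -48.97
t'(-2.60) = 55.64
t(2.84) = 73.78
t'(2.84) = 78.27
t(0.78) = -0.97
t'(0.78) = 7.04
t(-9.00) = -2109.00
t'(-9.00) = 711.00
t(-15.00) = -9903.00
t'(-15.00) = 1995.00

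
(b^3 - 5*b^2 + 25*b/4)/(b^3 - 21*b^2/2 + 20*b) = (b - 5/2)/(b - 8)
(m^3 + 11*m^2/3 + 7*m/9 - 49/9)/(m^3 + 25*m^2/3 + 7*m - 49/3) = (m + 7/3)/(m + 7)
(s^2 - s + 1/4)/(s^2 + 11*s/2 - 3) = (s - 1/2)/(s + 6)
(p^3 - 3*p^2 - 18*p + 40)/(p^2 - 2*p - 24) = (p^2 - 7*p + 10)/(p - 6)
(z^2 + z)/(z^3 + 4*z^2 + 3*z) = 1/(z + 3)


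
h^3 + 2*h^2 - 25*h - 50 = (h - 5)*(h + 2)*(h + 5)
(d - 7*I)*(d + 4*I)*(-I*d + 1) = -I*d^3 - 2*d^2 - 31*I*d + 28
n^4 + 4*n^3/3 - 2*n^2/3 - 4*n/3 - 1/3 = (n - 1)*(n + 1/3)*(n + 1)^2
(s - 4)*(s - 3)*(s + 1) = s^3 - 6*s^2 + 5*s + 12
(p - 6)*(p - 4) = p^2 - 10*p + 24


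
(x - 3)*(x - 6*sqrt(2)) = x^2 - 6*sqrt(2)*x - 3*x + 18*sqrt(2)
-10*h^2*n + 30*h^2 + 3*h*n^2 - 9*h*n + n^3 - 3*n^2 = (-2*h + n)*(5*h + n)*(n - 3)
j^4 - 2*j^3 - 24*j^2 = j^2*(j - 6)*(j + 4)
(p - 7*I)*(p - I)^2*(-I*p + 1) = -I*p^4 - 8*p^3 + 6*I*p^2 - 8*p + 7*I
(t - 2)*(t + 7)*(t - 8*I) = t^3 + 5*t^2 - 8*I*t^2 - 14*t - 40*I*t + 112*I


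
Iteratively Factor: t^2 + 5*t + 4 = (t + 1)*(t + 4)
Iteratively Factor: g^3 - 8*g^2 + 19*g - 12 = (g - 3)*(g^2 - 5*g + 4) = (g - 4)*(g - 3)*(g - 1)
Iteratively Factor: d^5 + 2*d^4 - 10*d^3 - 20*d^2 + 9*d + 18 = (d + 2)*(d^4 - 10*d^2 + 9) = (d - 1)*(d + 2)*(d^3 + d^2 - 9*d - 9) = (d - 1)*(d + 1)*(d + 2)*(d^2 - 9) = (d - 1)*(d + 1)*(d + 2)*(d + 3)*(d - 3)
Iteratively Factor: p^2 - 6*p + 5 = (p - 1)*(p - 5)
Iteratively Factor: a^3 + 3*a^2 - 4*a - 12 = (a + 2)*(a^2 + a - 6) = (a - 2)*(a + 2)*(a + 3)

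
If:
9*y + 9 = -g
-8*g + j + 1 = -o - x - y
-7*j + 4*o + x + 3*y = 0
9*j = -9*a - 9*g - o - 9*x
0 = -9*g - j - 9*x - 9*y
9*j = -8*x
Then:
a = 2116/10023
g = -594/3341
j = -3816/3341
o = -5295/3341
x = 4293/3341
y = -3275/3341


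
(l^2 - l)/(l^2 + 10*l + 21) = l*(l - 1)/(l^2 + 10*l + 21)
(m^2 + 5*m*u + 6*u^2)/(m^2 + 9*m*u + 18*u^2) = (m + 2*u)/(m + 6*u)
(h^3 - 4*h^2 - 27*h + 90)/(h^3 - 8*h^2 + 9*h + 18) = (h + 5)/(h + 1)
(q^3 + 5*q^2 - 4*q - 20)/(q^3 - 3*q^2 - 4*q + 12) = (q + 5)/(q - 3)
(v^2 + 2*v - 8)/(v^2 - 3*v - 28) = (v - 2)/(v - 7)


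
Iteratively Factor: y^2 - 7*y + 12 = (y - 3)*(y - 4)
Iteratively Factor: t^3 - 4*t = (t - 2)*(t^2 + 2*t) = (t - 2)*(t + 2)*(t)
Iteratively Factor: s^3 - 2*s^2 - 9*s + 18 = (s - 3)*(s^2 + s - 6) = (s - 3)*(s + 3)*(s - 2)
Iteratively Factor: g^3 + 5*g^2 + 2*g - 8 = (g + 2)*(g^2 + 3*g - 4) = (g - 1)*(g + 2)*(g + 4)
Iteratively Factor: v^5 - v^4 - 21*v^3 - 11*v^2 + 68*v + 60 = (v + 2)*(v^4 - 3*v^3 - 15*v^2 + 19*v + 30) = (v + 2)*(v + 3)*(v^3 - 6*v^2 + 3*v + 10) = (v + 1)*(v + 2)*(v + 3)*(v^2 - 7*v + 10) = (v - 2)*(v + 1)*(v + 2)*(v + 3)*(v - 5)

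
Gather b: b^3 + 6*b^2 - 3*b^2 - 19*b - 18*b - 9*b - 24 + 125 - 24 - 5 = b^3 + 3*b^2 - 46*b + 72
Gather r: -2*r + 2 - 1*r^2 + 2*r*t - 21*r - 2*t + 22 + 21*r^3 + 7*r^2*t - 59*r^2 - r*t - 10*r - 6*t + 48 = 21*r^3 + r^2*(7*t - 60) + r*(t - 33) - 8*t + 72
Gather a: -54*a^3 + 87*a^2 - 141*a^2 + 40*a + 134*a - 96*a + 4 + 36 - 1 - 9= -54*a^3 - 54*a^2 + 78*a + 30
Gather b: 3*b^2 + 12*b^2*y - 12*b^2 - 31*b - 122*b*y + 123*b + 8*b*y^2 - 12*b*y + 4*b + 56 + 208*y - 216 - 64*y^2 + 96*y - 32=b^2*(12*y - 9) + b*(8*y^2 - 134*y + 96) - 64*y^2 + 304*y - 192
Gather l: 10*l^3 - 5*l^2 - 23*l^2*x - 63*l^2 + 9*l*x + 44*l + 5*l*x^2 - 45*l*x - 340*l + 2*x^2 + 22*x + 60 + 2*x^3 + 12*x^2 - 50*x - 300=10*l^3 + l^2*(-23*x - 68) + l*(5*x^2 - 36*x - 296) + 2*x^3 + 14*x^2 - 28*x - 240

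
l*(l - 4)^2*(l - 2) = l^4 - 10*l^3 + 32*l^2 - 32*l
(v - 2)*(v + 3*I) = v^2 - 2*v + 3*I*v - 6*I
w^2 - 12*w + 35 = (w - 7)*(w - 5)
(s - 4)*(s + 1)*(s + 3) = s^3 - 13*s - 12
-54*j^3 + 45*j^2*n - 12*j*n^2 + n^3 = (-6*j + n)*(-3*j + n)^2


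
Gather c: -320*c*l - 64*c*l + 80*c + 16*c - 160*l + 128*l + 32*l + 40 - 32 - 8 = c*(96 - 384*l)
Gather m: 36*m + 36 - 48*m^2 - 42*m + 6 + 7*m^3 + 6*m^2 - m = 7*m^3 - 42*m^2 - 7*m + 42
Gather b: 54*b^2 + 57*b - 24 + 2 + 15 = 54*b^2 + 57*b - 7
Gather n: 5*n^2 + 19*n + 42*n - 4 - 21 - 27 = 5*n^2 + 61*n - 52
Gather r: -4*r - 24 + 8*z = -4*r + 8*z - 24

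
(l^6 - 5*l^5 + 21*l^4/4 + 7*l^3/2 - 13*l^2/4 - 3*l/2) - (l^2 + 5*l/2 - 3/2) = l^6 - 5*l^5 + 21*l^4/4 + 7*l^3/2 - 17*l^2/4 - 4*l + 3/2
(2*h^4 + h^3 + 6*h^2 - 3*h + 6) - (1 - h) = 2*h^4 + h^3 + 6*h^2 - 2*h + 5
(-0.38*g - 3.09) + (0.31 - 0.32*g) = -0.7*g - 2.78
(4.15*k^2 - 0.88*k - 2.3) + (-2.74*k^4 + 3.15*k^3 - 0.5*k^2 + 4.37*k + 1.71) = -2.74*k^4 + 3.15*k^3 + 3.65*k^2 + 3.49*k - 0.59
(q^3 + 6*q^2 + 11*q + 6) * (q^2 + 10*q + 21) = q^5 + 16*q^4 + 92*q^3 + 242*q^2 + 291*q + 126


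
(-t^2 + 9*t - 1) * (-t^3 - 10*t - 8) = t^5 - 9*t^4 + 11*t^3 - 82*t^2 - 62*t + 8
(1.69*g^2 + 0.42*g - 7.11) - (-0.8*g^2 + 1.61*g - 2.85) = 2.49*g^2 - 1.19*g - 4.26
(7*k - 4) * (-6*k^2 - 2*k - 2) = -42*k^3 + 10*k^2 - 6*k + 8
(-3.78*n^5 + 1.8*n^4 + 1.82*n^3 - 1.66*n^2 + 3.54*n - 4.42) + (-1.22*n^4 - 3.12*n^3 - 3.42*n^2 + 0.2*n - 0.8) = -3.78*n^5 + 0.58*n^4 - 1.3*n^3 - 5.08*n^2 + 3.74*n - 5.22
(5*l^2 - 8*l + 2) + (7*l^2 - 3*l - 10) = 12*l^2 - 11*l - 8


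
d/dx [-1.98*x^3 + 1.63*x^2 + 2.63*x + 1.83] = -5.94*x^2 + 3.26*x + 2.63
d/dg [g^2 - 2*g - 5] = 2*g - 2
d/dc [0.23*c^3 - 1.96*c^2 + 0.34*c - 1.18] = 0.69*c^2 - 3.92*c + 0.34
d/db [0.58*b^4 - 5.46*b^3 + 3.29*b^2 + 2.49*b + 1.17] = 2.32*b^3 - 16.38*b^2 + 6.58*b + 2.49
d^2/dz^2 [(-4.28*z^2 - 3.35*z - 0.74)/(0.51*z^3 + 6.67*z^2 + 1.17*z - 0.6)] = (-2.226456*z^6 - 5.22800999999998*z^5 - 55.3606019999995*z^4 - 285.888004*z^3 - 315.252624*z^2 - 116.448156*z - 15.733932)/(0.132651*z^9 + 5.204601*z^8 + 68.980968*z^7 + 320.152717*z^6 + 146.004336*z^5 - 54.836451*z^4 - 25.941627*z^3 + 4.73958*z^2 + 1.2636*z - 0.216)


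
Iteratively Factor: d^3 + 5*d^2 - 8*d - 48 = (d + 4)*(d^2 + d - 12) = (d + 4)^2*(d - 3)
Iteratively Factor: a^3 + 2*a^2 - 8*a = (a)*(a^2 + 2*a - 8) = a*(a - 2)*(a + 4)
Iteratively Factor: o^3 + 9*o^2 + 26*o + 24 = (o + 2)*(o^2 + 7*o + 12) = (o + 2)*(o + 4)*(o + 3)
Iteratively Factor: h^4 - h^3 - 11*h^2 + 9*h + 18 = (h + 3)*(h^3 - 4*h^2 + h + 6) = (h - 2)*(h + 3)*(h^2 - 2*h - 3) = (h - 2)*(h + 1)*(h + 3)*(h - 3)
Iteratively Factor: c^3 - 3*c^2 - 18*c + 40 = (c - 2)*(c^2 - c - 20) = (c - 5)*(c - 2)*(c + 4)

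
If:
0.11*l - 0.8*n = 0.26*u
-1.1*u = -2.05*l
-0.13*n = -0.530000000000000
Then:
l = -8.71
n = 4.08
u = -16.23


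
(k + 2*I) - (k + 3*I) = -I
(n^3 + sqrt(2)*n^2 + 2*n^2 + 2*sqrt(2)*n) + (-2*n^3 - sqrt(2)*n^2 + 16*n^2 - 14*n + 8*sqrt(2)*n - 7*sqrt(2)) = -n^3 + 18*n^2 - 14*n + 10*sqrt(2)*n - 7*sqrt(2)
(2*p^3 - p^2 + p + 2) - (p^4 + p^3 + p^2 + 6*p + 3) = -p^4 + p^3 - 2*p^2 - 5*p - 1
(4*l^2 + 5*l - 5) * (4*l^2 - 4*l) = 16*l^4 + 4*l^3 - 40*l^2 + 20*l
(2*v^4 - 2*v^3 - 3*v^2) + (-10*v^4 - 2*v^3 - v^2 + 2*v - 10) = -8*v^4 - 4*v^3 - 4*v^2 + 2*v - 10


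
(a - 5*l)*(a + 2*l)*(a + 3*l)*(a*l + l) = a^4*l + a^3*l - 19*a^2*l^3 - 30*a*l^4 - 19*a*l^3 - 30*l^4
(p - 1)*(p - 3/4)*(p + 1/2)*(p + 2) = p^4 + 3*p^3/4 - 21*p^2/8 + p/8 + 3/4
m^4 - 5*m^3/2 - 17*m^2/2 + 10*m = m*(m - 4)*(m - 1)*(m + 5/2)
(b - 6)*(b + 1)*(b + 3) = b^3 - 2*b^2 - 21*b - 18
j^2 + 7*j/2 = j*(j + 7/2)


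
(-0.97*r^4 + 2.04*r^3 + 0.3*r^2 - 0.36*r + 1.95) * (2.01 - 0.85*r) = 0.8245*r^5 - 3.6837*r^4 + 3.8454*r^3 + 0.909*r^2 - 2.3811*r + 3.9195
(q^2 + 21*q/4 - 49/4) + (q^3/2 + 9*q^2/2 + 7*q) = q^3/2 + 11*q^2/2 + 49*q/4 - 49/4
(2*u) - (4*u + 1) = -2*u - 1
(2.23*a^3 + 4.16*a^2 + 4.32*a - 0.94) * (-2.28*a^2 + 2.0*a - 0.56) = -5.0844*a^5 - 5.0248*a^4 - 2.7784*a^3 + 8.4536*a^2 - 4.2992*a + 0.5264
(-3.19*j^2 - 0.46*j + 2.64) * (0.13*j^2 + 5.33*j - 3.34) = -0.4147*j^4 - 17.0625*j^3 + 8.546*j^2 + 15.6076*j - 8.8176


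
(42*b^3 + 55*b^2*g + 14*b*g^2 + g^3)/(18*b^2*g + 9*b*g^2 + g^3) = (7*b^2 + 8*b*g + g^2)/(g*(3*b + g))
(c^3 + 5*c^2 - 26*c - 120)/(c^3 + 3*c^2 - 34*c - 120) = (c^2 + c - 30)/(c^2 - c - 30)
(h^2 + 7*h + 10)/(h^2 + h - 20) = (h + 2)/(h - 4)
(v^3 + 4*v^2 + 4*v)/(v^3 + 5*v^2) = (v^2 + 4*v + 4)/(v*(v + 5))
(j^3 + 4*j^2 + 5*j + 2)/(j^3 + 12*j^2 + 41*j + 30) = (j^2 + 3*j + 2)/(j^2 + 11*j + 30)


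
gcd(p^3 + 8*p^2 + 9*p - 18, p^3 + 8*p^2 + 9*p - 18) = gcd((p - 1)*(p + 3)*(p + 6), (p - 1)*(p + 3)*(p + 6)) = p^3 + 8*p^2 + 9*p - 18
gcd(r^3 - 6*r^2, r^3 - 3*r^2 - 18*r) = r^2 - 6*r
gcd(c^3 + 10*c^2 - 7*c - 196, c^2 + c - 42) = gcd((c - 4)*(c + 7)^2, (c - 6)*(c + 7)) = c + 7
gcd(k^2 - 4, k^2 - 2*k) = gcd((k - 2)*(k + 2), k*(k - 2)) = k - 2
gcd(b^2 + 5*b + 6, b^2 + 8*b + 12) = b + 2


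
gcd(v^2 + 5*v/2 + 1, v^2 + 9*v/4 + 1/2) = v + 2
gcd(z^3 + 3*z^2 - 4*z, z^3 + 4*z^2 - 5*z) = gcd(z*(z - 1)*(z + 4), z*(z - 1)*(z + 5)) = z^2 - z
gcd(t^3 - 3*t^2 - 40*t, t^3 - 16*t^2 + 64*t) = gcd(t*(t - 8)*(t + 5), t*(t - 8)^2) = t^2 - 8*t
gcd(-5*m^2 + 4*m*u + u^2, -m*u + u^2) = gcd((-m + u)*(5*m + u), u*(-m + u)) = -m + u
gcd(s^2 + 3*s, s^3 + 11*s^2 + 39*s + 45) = s + 3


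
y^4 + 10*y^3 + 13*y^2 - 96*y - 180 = (y - 3)*(y + 2)*(y + 5)*(y + 6)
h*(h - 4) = h^2 - 4*h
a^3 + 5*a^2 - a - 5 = (a - 1)*(a + 1)*(a + 5)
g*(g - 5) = g^2 - 5*g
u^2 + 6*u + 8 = (u + 2)*(u + 4)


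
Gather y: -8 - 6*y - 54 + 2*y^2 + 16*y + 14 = 2*y^2 + 10*y - 48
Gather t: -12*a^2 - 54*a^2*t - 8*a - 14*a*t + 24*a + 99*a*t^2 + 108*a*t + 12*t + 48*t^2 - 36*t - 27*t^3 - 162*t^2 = -12*a^2 + 16*a - 27*t^3 + t^2*(99*a - 114) + t*(-54*a^2 + 94*a - 24)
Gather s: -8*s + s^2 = s^2 - 8*s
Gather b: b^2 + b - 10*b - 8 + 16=b^2 - 9*b + 8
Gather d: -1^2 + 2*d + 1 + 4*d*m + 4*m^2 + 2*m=d*(4*m + 2) + 4*m^2 + 2*m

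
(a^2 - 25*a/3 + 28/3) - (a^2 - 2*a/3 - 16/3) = 44/3 - 23*a/3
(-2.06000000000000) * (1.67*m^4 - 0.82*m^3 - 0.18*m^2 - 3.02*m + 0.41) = -3.4402*m^4 + 1.6892*m^3 + 0.3708*m^2 + 6.2212*m - 0.8446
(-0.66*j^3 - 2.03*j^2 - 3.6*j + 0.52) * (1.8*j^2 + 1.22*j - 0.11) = -1.188*j^5 - 4.4592*j^4 - 8.884*j^3 - 3.2327*j^2 + 1.0304*j - 0.0572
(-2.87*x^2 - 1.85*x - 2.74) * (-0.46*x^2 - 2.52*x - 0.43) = 1.3202*x^4 + 8.0834*x^3 + 7.1565*x^2 + 7.7003*x + 1.1782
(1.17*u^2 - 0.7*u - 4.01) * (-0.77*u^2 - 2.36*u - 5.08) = -0.9009*u^4 - 2.2222*u^3 - 1.2039*u^2 + 13.0196*u + 20.3708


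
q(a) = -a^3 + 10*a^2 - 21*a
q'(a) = -3*a^2 + 20*a - 21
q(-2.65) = 144.48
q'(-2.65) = -95.07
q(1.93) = -10.47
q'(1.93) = 6.43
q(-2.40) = 121.82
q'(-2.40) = -86.28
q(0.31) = -5.58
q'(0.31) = -15.09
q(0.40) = -6.86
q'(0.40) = -13.48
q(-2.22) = 106.85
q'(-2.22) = -80.19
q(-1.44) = 53.96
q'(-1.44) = -56.02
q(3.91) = 10.99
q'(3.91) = 11.34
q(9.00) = -108.00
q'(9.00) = -84.00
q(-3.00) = 180.00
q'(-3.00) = -108.00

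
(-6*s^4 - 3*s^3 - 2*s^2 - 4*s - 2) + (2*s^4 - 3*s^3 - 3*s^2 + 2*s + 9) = -4*s^4 - 6*s^3 - 5*s^2 - 2*s + 7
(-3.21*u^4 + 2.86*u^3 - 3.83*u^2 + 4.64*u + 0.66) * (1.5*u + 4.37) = -4.815*u^5 - 9.7377*u^4 + 6.7532*u^3 - 9.7771*u^2 + 21.2668*u + 2.8842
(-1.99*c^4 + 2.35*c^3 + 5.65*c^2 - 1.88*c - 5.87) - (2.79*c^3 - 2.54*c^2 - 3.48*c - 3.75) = -1.99*c^4 - 0.44*c^3 + 8.19*c^2 + 1.6*c - 2.12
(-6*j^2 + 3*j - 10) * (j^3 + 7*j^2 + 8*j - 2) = -6*j^5 - 39*j^4 - 37*j^3 - 34*j^2 - 86*j + 20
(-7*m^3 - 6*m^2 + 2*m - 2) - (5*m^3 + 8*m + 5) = -12*m^3 - 6*m^2 - 6*m - 7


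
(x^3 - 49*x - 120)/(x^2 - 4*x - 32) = (x^2 + 8*x + 15)/(x + 4)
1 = 1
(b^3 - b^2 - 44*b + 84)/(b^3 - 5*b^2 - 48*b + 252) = (b - 2)/(b - 6)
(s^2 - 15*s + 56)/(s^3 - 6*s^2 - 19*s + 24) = (s - 7)/(s^2 + 2*s - 3)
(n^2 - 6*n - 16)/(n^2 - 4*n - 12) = (n - 8)/(n - 6)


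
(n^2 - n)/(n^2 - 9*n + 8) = n/(n - 8)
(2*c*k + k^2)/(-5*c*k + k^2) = (-2*c - k)/(5*c - k)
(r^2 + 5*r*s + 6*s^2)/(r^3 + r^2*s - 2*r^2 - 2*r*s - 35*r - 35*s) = (r^2 + 5*r*s + 6*s^2)/(r^3 + r^2*s - 2*r^2 - 2*r*s - 35*r - 35*s)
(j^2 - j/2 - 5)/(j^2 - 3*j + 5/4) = 2*(j + 2)/(2*j - 1)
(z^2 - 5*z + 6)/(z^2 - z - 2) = (z - 3)/(z + 1)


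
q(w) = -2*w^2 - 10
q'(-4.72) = 18.88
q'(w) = -4*w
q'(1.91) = -7.64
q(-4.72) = -54.56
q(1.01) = -12.04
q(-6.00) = -82.00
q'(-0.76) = 3.04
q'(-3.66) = 14.64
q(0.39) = -10.30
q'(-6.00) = 24.00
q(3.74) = -37.98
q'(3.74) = -14.96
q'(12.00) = -48.00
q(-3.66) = -36.79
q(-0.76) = -11.16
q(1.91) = -17.30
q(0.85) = -11.44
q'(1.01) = -4.04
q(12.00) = -298.00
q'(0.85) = -3.40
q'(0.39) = -1.56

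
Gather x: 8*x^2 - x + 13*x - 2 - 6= 8*x^2 + 12*x - 8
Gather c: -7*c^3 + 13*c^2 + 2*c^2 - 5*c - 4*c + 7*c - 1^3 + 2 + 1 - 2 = -7*c^3 + 15*c^2 - 2*c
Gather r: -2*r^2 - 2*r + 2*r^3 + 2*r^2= 2*r^3 - 2*r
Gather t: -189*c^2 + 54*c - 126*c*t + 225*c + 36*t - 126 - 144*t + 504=-189*c^2 + 279*c + t*(-126*c - 108) + 378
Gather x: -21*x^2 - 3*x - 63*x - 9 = -21*x^2 - 66*x - 9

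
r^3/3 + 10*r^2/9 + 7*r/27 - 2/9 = (r/3 + 1)*(r - 1/3)*(r + 2/3)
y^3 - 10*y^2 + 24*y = y*(y - 6)*(y - 4)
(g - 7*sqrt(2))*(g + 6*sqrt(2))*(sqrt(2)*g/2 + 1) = sqrt(2)*g^3/2 - 43*sqrt(2)*g - 84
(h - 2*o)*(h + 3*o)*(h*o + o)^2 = h^4*o^2 + h^3*o^3 + 2*h^3*o^2 - 6*h^2*o^4 + 2*h^2*o^3 + h^2*o^2 - 12*h*o^4 + h*o^3 - 6*o^4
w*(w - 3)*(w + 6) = w^3 + 3*w^2 - 18*w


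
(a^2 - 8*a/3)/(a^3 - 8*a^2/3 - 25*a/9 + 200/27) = 9*a/(9*a^2 - 25)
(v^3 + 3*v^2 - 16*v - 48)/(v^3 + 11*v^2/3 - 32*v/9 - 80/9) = 9*(v^2 - v - 12)/(9*v^2 - 3*v - 20)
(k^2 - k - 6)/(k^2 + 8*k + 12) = (k - 3)/(k + 6)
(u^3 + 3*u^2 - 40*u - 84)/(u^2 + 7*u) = u - 4 - 12/u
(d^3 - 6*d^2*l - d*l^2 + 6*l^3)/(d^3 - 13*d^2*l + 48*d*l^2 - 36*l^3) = (d + l)/(d - 6*l)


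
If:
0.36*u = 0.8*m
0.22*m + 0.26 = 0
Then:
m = -1.18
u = -2.63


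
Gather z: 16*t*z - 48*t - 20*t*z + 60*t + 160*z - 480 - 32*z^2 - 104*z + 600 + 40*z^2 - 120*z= 12*t + 8*z^2 + z*(-4*t - 64) + 120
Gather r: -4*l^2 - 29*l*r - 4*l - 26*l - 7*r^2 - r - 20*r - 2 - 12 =-4*l^2 - 30*l - 7*r^2 + r*(-29*l - 21) - 14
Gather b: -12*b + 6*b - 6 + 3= -6*b - 3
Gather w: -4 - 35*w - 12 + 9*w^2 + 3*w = 9*w^2 - 32*w - 16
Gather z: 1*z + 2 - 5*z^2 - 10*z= -5*z^2 - 9*z + 2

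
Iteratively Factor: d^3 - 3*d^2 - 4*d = (d)*(d^2 - 3*d - 4) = d*(d - 4)*(d + 1)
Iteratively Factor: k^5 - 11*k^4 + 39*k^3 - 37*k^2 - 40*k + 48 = (k - 4)*(k^4 - 7*k^3 + 11*k^2 + 7*k - 12) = (k - 4)*(k - 1)*(k^3 - 6*k^2 + 5*k + 12) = (k - 4)^2*(k - 1)*(k^2 - 2*k - 3) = (k - 4)^2*(k - 3)*(k - 1)*(k + 1)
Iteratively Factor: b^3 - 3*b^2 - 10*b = (b - 5)*(b^2 + 2*b) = b*(b - 5)*(b + 2)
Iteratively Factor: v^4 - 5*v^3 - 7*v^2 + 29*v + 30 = (v - 3)*(v^3 - 2*v^2 - 13*v - 10) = (v - 3)*(v + 1)*(v^2 - 3*v - 10) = (v - 5)*(v - 3)*(v + 1)*(v + 2)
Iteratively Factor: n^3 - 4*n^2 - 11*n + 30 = (n - 2)*(n^2 - 2*n - 15) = (n - 2)*(n + 3)*(n - 5)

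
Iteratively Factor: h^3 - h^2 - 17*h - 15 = (h + 1)*(h^2 - 2*h - 15) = (h + 1)*(h + 3)*(h - 5)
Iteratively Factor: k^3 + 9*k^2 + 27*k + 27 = (k + 3)*(k^2 + 6*k + 9) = (k + 3)^2*(k + 3)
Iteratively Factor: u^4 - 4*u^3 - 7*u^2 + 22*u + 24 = (u - 3)*(u^3 - u^2 - 10*u - 8) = (u - 4)*(u - 3)*(u^2 + 3*u + 2) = (u - 4)*(u - 3)*(u + 2)*(u + 1)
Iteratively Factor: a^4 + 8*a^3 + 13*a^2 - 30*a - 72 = (a + 3)*(a^3 + 5*a^2 - 2*a - 24) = (a - 2)*(a + 3)*(a^2 + 7*a + 12) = (a - 2)*(a + 3)*(a + 4)*(a + 3)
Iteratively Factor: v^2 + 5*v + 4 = (v + 1)*(v + 4)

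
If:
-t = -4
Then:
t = 4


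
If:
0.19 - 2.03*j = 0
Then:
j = 0.09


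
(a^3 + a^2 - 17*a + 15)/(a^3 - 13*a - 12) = (-a^3 - a^2 + 17*a - 15)/(-a^3 + 13*a + 12)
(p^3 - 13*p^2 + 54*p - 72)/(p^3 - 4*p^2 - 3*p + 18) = (p^2 - 10*p + 24)/(p^2 - p - 6)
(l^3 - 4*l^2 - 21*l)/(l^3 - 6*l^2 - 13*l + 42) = l/(l - 2)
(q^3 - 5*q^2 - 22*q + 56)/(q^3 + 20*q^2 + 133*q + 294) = (q^3 - 5*q^2 - 22*q + 56)/(q^3 + 20*q^2 + 133*q + 294)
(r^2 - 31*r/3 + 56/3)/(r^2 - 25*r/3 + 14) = (r - 8)/(r - 6)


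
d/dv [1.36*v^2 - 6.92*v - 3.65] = 2.72*v - 6.92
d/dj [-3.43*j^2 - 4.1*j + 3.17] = -6.86*j - 4.1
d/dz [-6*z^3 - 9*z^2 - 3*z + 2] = -18*z^2 - 18*z - 3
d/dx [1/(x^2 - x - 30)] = (1 - 2*x)/(-x^2 + x + 30)^2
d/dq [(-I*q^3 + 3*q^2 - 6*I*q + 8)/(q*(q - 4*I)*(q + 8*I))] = (q^4 - 52*I*q^3 + 48*q^2 - 64*I*q - 256)/(q^2*(q^4 + 8*I*q^3 + 48*q^2 + 256*I*q + 1024))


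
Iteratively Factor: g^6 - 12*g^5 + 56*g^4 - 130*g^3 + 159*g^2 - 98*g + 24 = (g - 2)*(g^5 - 10*g^4 + 36*g^3 - 58*g^2 + 43*g - 12) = (g - 3)*(g - 2)*(g^4 - 7*g^3 + 15*g^2 - 13*g + 4) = (g - 3)*(g - 2)*(g - 1)*(g^3 - 6*g^2 + 9*g - 4) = (g - 3)*(g - 2)*(g - 1)^2*(g^2 - 5*g + 4) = (g - 3)*(g - 2)*(g - 1)^3*(g - 4)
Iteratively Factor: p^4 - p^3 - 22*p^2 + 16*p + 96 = (p + 2)*(p^3 - 3*p^2 - 16*p + 48) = (p - 3)*(p + 2)*(p^2 - 16) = (p - 4)*(p - 3)*(p + 2)*(p + 4)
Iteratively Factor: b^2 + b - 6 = (b + 3)*(b - 2)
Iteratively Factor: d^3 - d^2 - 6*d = (d)*(d^2 - d - 6) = d*(d + 2)*(d - 3)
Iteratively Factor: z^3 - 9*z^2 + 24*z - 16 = (z - 4)*(z^2 - 5*z + 4) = (z - 4)*(z - 1)*(z - 4)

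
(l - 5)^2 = l^2 - 10*l + 25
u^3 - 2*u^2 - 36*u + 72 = (u - 6)*(u - 2)*(u + 6)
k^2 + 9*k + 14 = (k + 2)*(k + 7)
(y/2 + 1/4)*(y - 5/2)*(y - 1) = y^3/2 - 3*y^2/2 + 3*y/8 + 5/8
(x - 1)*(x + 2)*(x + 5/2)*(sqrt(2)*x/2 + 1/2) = sqrt(2)*x^4/2 + x^3/2 + 7*sqrt(2)*x^3/4 + sqrt(2)*x^2/4 + 7*x^2/4 - 5*sqrt(2)*x/2 + x/4 - 5/2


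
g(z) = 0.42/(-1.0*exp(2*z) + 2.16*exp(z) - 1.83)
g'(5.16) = 0.00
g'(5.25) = 0.00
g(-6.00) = -0.23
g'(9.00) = 0.00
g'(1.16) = 0.22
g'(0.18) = 0.26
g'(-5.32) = -0.00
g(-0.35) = -0.52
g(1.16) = -0.08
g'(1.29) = 0.15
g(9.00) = 0.00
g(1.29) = -0.06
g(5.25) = -0.00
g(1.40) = -0.04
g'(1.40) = 0.11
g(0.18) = -0.62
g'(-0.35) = -0.34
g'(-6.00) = 0.00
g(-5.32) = -0.23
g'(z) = 0.42*(2.0*exp(2*z) - 2.16*exp(z))/(-1.0*exp(2*z) + 2.16*exp(z) - 1.83)^2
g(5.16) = -0.00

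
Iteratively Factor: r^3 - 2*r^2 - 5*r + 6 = (r - 3)*(r^2 + r - 2) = (r - 3)*(r - 1)*(r + 2)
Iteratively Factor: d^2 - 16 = (d + 4)*(d - 4)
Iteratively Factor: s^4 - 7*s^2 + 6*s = (s - 2)*(s^3 + 2*s^2 - 3*s) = s*(s - 2)*(s^2 + 2*s - 3) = s*(s - 2)*(s + 3)*(s - 1)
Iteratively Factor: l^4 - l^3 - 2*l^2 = (l)*(l^3 - l^2 - 2*l) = l^2*(l^2 - l - 2) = l^2*(l + 1)*(l - 2)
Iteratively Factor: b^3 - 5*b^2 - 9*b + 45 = (b - 5)*(b^2 - 9) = (b - 5)*(b - 3)*(b + 3)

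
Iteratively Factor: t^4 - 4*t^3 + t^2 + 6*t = (t - 3)*(t^3 - t^2 - 2*t) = (t - 3)*(t + 1)*(t^2 - 2*t) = (t - 3)*(t - 2)*(t + 1)*(t)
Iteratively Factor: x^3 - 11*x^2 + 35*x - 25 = (x - 5)*(x^2 - 6*x + 5) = (x - 5)*(x - 1)*(x - 5)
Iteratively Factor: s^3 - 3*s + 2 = (s - 1)*(s^2 + s - 2) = (s - 1)^2*(s + 2)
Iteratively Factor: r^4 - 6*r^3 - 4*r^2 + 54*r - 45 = (r - 5)*(r^3 - r^2 - 9*r + 9) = (r - 5)*(r - 1)*(r^2 - 9) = (r - 5)*(r - 1)*(r + 3)*(r - 3)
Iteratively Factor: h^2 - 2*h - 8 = (h - 4)*(h + 2)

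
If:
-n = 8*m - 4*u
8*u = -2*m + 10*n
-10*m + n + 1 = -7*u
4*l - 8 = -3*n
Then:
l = 353/163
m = -16/163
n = -36/163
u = -41/163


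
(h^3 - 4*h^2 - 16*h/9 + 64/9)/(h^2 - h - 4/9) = (3*h^2 - 8*h - 16)/(3*h + 1)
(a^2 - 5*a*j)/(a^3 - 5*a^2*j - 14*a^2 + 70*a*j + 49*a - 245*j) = a/(a^2 - 14*a + 49)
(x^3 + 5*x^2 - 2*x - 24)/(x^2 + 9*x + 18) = (x^2 + 2*x - 8)/(x + 6)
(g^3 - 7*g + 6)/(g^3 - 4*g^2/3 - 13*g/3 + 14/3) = 3*(g^2 + g - 6)/(3*g^2 - g - 14)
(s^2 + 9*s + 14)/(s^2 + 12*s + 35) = (s + 2)/(s + 5)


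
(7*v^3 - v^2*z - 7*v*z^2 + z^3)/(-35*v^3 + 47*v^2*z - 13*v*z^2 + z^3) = (v + z)/(-5*v + z)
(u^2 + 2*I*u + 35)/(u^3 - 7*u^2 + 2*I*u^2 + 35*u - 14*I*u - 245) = 1/(u - 7)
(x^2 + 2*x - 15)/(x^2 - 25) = (x - 3)/(x - 5)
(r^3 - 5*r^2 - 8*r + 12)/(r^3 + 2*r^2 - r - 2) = (r - 6)/(r + 1)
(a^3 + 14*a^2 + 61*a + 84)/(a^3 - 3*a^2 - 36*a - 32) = (a^2 + 10*a + 21)/(a^2 - 7*a - 8)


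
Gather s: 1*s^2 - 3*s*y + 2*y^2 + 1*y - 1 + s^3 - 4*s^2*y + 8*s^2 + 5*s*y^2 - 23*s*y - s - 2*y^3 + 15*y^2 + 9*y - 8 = s^3 + s^2*(9 - 4*y) + s*(5*y^2 - 26*y - 1) - 2*y^3 + 17*y^2 + 10*y - 9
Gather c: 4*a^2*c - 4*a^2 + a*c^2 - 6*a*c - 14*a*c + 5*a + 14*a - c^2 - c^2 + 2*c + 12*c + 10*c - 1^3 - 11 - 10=-4*a^2 + 19*a + c^2*(a - 2) + c*(4*a^2 - 20*a + 24) - 22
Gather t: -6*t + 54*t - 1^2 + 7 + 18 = 48*t + 24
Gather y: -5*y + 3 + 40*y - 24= 35*y - 21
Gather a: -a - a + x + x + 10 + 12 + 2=-2*a + 2*x + 24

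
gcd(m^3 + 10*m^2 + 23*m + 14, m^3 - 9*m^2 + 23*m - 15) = 1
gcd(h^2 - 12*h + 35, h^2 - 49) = h - 7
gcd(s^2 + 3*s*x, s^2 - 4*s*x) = s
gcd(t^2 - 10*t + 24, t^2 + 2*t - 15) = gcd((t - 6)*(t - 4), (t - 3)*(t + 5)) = 1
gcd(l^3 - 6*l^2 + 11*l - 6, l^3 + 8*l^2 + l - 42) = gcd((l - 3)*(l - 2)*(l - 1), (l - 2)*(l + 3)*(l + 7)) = l - 2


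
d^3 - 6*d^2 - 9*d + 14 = (d - 7)*(d - 1)*(d + 2)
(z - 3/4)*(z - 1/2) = z^2 - 5*z/4 + 3/8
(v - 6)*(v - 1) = v^2 - 7*v + 6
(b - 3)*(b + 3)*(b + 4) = b^3 + 4*b^2 - 9*b - 36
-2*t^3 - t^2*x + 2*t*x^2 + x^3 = (-t + x)*(t + x)*(2*t + x)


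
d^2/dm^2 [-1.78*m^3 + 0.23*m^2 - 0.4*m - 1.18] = 0.46 - 10.68*m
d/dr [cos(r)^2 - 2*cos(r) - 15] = 2*(1 - cos(r))*sin(r)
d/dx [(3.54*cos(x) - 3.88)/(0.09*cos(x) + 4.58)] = -16.5624*sin(x)/(0.09*cos(x) + 4.58)^2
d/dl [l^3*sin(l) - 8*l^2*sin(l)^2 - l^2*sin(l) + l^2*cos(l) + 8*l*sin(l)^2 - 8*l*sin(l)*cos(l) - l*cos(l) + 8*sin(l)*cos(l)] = l^3*cos(l) + 2*l^2*sin(l) - 8*l^2*sin(2*l) - l^2*cos(l) - l*sin(l) + 8*l*sin(2*l) + 2*l*cos(l) - 8*l - cos(l) + 4*sqrt(2)*cos(2*l + pi/4) + 4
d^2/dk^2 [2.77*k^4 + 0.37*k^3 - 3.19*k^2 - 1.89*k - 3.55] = 33.24*k^2 + 2.22*k - 6.38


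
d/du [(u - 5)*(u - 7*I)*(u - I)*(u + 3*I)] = 4*u^3 + u^2*(-15 - 15*I) + u*(34 + 50*I) - 85 - 21*I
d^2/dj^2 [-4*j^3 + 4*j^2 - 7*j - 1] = 8 - 24*j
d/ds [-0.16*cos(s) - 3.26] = 0.16*sin(s)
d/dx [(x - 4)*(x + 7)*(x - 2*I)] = 3*x^2 + x*(6 - 4*I) - 28 - 6*I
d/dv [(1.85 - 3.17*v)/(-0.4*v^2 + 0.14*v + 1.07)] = (-1.268*v^2 + 1.48*v - 3.6509)/(0.16*v^4 - 0.112*v^3 - 0.8364*v^2 + 0.2996*v + 1.1449)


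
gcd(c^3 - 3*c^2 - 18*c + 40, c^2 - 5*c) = c - 5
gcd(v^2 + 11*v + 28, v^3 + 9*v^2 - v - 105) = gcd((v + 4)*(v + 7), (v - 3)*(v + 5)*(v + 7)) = v + 7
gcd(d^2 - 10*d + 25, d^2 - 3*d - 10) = d - 5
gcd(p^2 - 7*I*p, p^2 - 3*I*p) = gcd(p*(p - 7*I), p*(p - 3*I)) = p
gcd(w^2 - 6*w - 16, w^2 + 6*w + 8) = w + 2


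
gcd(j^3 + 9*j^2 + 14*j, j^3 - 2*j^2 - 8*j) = j^2 + 2*j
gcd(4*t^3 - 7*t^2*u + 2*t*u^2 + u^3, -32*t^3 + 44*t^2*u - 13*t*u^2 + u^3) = t - u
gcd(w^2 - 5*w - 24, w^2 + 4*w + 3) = w + 3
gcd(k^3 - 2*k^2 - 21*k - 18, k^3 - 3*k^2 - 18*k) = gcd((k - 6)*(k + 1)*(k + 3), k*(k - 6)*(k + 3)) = k^2 - 3*k - 18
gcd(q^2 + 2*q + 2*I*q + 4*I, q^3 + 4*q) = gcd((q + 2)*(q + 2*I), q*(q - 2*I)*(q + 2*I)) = q + 2*I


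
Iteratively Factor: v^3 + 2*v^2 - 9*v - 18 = (v - 3)*(v^2 + 5*v + 6) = (v - 3)*(v + 2)*(v + 3)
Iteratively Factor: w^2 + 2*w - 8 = (w + 4)*(w - 2)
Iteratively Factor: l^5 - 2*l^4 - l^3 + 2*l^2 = (l + 1)*(l^4 - 3*l^3 + 2*l^2) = l*(l + 1)*(l^3 - 3*l^2 + 2*l) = l*(l - 1)*(l + 1)*(l^2 - 2*l) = l^2*(l - 1)*(l + 1)*(l - 2)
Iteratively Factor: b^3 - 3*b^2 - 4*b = (b + 1)*(b^2 - 4*b) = b*(b + 1)*(b - 4)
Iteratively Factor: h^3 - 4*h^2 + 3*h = (h - 1)*(h^2 - 3*h) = (h - 3)*(h - 1)*(h)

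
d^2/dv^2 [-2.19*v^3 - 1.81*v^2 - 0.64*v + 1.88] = -13.14*v - 3.62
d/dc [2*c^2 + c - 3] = 4*c + 1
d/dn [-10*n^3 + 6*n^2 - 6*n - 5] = -30*n^2 + 12*n - 6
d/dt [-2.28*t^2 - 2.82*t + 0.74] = -4.56*t - 2.82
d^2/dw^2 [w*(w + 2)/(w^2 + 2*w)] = 0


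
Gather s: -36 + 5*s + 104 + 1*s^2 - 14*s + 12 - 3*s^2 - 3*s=-2*s^2 - 12*s + 80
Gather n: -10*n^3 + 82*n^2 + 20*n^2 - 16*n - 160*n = -10*n^3 + 102*n^2 - 176*n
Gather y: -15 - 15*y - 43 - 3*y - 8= -18*y - 66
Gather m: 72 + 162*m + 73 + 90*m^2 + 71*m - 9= 90*m^2 + 233*m + 136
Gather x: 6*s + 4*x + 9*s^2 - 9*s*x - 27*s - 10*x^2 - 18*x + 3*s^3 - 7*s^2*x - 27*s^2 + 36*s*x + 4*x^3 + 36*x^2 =3*s^3 - 18*s^2 - 21*s + 4*x^3 + 26*x^2 + x*(-7*s^2 + 27*s - 14)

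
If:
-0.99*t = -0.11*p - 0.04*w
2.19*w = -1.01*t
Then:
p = -19.8784878487849*w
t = -2.16831683168317*w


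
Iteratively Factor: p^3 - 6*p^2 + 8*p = (p - 2)*(p^2 - 4*p) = (p - 4)*(p - 2)*(p)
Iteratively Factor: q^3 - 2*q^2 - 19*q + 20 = (q - 1)*(q^2 - q - 20) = (q - 1)*(q + 4)*(q - 5)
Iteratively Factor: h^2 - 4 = (h - 2)*(h + 2)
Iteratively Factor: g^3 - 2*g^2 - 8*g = (g + 2)*(g^2 - 4*g) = g*(g + 2)*(g - 4)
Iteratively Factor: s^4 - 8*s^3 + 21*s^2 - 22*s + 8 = (s - 1)*(s^3 - 7*s^2 + 14*s - 8) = (s - 2)*(s - 1)*(s^2 - 5*s + 4) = (s - 2)*(s - 1)^2*(s - 4)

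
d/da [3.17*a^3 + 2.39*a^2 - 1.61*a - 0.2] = 9.51*a^2 + 4.78*a - 1.61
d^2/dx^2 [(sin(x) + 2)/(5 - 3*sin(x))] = 11*(3*sin(x)^2 + 5*sin(x) - 6)/(3*sin(x) - 5)^3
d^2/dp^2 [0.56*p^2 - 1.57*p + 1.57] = 1.12000000000000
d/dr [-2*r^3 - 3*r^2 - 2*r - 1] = -6*r^2 - 6*r - 2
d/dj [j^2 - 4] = 2*j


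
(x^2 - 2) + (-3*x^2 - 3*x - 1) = -2*x^2 - 3*x - 3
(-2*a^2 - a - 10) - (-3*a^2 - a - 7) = a^2 - 3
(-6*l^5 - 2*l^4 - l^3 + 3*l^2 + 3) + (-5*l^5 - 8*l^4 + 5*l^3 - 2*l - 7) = -11*l^5 - 10*l^4 + 4*l^3 + 3*l^2 - 2*l - 4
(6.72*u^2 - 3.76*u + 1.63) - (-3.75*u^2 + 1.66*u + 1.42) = 10.47*u^2 - 5.42*u + 0.21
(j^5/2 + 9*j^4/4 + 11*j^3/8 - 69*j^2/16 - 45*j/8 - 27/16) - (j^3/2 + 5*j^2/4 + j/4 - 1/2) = j^5/2 + 9*j^4/4 + 7*j^3/8 - 89*j^2/16 - 47*j/8 - 19/16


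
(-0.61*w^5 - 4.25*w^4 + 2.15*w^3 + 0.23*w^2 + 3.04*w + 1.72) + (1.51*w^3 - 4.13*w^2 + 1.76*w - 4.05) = -0.61*w^5 - 4.25*w^4 + 3.66*w^3 - 3.9*w^2 + 4.8*w - 2.33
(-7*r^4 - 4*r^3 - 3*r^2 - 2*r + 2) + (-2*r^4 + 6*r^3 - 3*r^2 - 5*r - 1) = -9*r^4 + 2*r^3 - 6*r^2 - 7*r + 1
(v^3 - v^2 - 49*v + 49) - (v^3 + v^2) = -2*v^2 - 49*v + 49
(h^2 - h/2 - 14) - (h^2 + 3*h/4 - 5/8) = -5*h/4 - 107/8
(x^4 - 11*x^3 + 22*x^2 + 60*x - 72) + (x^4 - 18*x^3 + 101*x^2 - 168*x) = 2*x^4 - 29*x^3 + 123*x^2 - 108*x - 72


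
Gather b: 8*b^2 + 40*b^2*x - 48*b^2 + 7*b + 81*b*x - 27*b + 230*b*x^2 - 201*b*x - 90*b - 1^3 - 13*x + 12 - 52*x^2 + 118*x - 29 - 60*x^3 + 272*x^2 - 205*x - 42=b^2*(40*x - 40) + b*(230*x^2 - 120*x - 110) - 60*x^3 + 220*x^2 - 100*x - 60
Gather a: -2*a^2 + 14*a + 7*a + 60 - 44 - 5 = -2*a^2 + 21*a + 11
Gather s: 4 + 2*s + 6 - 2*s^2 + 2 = -2*s^2 + 2*s + 12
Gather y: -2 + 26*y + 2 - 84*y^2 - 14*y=-84*y^2 + 12*y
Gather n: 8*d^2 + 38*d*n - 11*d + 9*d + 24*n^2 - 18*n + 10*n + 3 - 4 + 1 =8*d^2 - 2*d + 24*n^2 + n*(38*d - 8)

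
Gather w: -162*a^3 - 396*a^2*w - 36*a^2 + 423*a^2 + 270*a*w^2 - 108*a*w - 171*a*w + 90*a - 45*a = -162*a^3 + 387*a^2 + 270*a*w^2 + 45*a + w*(-396*a^2 - 279*a)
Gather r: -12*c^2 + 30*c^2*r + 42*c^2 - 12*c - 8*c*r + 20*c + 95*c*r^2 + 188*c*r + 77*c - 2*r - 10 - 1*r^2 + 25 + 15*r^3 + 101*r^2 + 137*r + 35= 30*c^2 + 85*c + 15*r^3 + r^2*(95*c + 100) + r*(30*c^2 + 180*c + 135) + 50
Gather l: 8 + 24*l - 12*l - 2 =12*l + 6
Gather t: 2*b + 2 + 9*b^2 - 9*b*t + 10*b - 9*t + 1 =9*b^2 + 12*b + t*(-9*b - 9) + 3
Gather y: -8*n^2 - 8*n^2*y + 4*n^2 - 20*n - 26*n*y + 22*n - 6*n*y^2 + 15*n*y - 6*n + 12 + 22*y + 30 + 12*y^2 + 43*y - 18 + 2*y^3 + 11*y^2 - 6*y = -4*n^2 - 4*n + 2*y^3 + y^2*(23 - 6*n) + y*(-8*n^2 - 11*n + 59) + 24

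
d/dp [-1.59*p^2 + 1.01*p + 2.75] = 1.01 - 3.18*p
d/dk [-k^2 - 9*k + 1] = -2*k - 9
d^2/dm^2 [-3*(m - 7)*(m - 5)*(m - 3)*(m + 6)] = -36*m^2 + 162*m + 114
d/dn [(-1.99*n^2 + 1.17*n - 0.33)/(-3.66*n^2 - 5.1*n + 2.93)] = (14.4312*n^2 - 14.077*n + 1.7451)/(13.3956*n^4 + 37.332*n^3 + 4.5624*n^2 - 29.886*n + 8.5849)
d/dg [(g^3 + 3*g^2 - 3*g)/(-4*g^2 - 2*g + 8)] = (-g^4 - g^3 + 3*g^2/2 + 12*g - 6)/(4*g^4 + 4*g^3 - 15*g^2 - 8*g + 16)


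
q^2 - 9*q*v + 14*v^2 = (q - 7*v)*(q - 2*v)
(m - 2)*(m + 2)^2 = m^3 + 2*m^2 - 4*m - 8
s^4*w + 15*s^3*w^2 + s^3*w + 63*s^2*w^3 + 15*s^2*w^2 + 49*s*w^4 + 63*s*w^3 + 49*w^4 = (s + w)*(s + 7*w)^2*(s*w + w)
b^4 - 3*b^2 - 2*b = b*(b - 2)*(b + 1)^2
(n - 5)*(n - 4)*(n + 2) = n^3 - 7*n^2 + 2*n + 40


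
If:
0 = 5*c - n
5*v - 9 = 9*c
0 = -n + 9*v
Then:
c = -81/56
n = -405/56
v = -45/56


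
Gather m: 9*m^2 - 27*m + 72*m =9*m^2 + 45*m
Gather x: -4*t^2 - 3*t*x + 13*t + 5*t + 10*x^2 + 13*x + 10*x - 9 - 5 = -4*t^2 + 18*t + 10*x^2 + x*(23 - 3*t) - 14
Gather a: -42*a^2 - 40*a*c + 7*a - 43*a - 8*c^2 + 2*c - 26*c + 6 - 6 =-42*a^2 + a*(-40*c - 36) - 8*c^2 - 24*c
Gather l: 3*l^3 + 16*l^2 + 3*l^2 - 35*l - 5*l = 3*l^3 + 19*l^2 - 40*l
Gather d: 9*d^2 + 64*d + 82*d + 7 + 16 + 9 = 9*d^2 + 146*d + 32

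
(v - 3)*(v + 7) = v^2 + 4*v - 21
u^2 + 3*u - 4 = (u - 1)*(u + 4)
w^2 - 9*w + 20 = (w - 5)*(w - 4)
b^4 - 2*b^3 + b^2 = b^2*(b - 1)^2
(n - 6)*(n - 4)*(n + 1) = n^3 - 9*n^2 + 14*n + 24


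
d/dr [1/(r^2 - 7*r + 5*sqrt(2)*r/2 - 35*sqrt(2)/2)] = 2*(-4*r - 5*sqrt(2) + 14)/(2*r^2 - 14*r + 5*sqrt(2)*r - 35*sqrt(2))^2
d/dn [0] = 0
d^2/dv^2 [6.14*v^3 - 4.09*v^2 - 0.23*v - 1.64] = 36.84*v - 8.18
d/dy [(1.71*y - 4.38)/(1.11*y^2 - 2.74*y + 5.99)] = (-1.8981*y^2 + 9.7236*y - 1.7583)/(1.2321*y^4 - 6.0828*y^3 + 20.8054*y^2 - 32.8252*y + 35.8801)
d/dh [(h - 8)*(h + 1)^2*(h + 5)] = 4*h^3 - 3*h^2 - 90*h - 83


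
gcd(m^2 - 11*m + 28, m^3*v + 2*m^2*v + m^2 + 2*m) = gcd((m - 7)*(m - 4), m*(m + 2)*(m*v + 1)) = 1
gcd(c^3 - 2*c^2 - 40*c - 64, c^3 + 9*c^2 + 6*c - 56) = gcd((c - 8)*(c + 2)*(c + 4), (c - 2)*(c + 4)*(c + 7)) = c + 4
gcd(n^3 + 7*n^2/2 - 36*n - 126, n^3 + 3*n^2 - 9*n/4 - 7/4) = n + 7/2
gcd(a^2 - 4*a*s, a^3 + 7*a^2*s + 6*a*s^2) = a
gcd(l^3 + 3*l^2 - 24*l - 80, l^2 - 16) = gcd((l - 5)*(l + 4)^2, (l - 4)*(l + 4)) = l + 4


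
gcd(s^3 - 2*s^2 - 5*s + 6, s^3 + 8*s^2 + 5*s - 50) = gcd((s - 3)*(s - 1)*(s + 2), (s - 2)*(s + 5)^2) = 1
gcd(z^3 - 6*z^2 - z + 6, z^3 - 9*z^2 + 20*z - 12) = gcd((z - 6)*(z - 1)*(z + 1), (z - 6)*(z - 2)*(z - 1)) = z^2 - 7*z + 6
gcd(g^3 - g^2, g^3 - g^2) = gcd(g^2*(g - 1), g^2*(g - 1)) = g^3 - g^2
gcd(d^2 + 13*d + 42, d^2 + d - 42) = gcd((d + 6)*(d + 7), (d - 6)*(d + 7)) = d + 7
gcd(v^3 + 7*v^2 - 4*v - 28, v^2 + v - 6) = v - 2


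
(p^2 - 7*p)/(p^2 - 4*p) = (p - 7)/(p - 4)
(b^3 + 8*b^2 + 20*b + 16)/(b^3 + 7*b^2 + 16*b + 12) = (b + 4)/(b + 3)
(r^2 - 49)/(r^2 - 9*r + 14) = (r + 7)/(r - 2)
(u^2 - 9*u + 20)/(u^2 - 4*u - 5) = (u - 4)/(u + 1)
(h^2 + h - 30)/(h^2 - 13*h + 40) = (h + 6)/(h - 8)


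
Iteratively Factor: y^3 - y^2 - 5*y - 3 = (y - 3)*(y^2 + 2*y + 1) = (y - 3)*(y + 1)*(y + 1)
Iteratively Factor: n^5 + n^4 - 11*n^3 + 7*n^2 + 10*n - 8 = (n - 1)*(n^4 + 2*n^3 - 9*n^2 - 2*n + 8) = (n - 1)*(n + 1)*(n^3 + n^2 - 10*n + 8) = (n - 2)*(n - 1)*(n + 1)*(n^2 + 3*n - 4) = (n - 2)*(n - 1)*(n + 1)*(n + 4)*(n - 1)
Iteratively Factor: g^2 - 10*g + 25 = (g - 5)*(g - 5)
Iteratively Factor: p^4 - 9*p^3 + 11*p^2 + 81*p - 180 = (p - 3)*(p^3 - 6*p^2 - 7*p + 60) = (p - 3)*(p + 3)*(p^2 - 9*p + 20) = (p - 5)*(p - 3)*(p + 3)*(p - 4)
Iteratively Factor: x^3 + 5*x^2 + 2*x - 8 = (x + 4)*(x^2 + x - 2) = (x - 1)*(x + 4)*(x + 2)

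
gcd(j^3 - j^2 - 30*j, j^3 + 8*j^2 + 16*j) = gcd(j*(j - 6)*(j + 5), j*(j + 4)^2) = j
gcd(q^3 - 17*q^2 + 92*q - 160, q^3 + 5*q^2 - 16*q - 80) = q - 4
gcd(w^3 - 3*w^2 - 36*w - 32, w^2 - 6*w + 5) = 1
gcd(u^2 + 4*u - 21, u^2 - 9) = u - 3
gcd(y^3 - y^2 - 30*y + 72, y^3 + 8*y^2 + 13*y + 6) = y + 6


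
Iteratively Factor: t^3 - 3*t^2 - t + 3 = (t - 3)*(t^2 - 1) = (t - 3)*(t + 1)*(t - 1)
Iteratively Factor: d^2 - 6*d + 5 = (d - 5)*(d - 1)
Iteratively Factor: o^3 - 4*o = (o - 2)*(o^2 + 2*o) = (o - 2)*(o + 2)*(o)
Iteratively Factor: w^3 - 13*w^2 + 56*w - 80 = (w - 4)*(w^2 - 9*w + 20) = (w - 5)*(w - 4)*(w - 4)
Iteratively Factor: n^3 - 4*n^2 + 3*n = (n - 3)*(n^2 - n) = n*(n - 3)*(n - 1)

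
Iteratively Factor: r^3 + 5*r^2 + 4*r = (r)*(r^2 + 5*r + 4) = r*(r + 1)*(r + 4)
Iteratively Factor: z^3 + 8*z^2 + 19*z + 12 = (z + 1)*(z^2 + 7*z + 12) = (z + 1)*(z + 4)*(z + 3)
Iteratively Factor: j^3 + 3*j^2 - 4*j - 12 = (j + 3)*(j^2 - 4) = (j + 2)*(j + 3)*(j - 2)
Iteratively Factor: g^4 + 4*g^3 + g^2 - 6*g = (g - 1)*(g^3 + 5*g^2 + 6*g) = (g - 1)*(g + 3)*(g^2 + 2*g) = (g - 1)*(g + 2)*(g + 3)*(g)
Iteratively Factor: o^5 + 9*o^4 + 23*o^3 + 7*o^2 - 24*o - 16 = (o + 1)*(o^4 + 8*o^3 + 15*o^2 - 8*o - 16) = (o + 1)*(o + 4)*(o^3 + 4*o^2 - o - 4) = (o + 1)*(o + 4)^2*(o^2 - 1) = (o + 1)^2*(o + 4)^2*(o - 1)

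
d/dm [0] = 0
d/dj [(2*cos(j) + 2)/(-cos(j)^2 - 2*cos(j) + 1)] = 2*(sin(j)^2 - 2*cos(j) - 4)*sin(j)/(-sin(j)^2 + 2*cos(j))^2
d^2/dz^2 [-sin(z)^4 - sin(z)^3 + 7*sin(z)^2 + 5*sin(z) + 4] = 16*sin(z)^4 + 9*sin(z)^3 - 40*sin(z)^2 - 11*sin(z) + 14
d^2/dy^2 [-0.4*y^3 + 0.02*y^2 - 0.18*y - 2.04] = 0.04 - 2.4*y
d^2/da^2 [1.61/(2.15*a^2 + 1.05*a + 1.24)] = (-14.88445*a^2 - 7.26915*a + 1.61*(4.3*a + 1.05)*(8.6*a + 2.1) - 8.58452)/(2.15*a^2 + 1.05*a + 1.24)^3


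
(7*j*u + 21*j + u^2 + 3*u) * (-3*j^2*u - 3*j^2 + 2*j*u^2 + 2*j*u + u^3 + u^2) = -21*j^3*u^2 - 84*j^3*u - 63*j^3 + 11*j^2*u^3 + 44*j^2*u^2 + 33*j^2*u + 9*j*u^4 + 36*j*u^3 + 27*j*u^2 + u^5 + 4*u^4 + 3*u^3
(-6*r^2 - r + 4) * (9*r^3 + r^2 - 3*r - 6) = -54*r^5 - 15*r^4 + 53*r^3 + 43*r^2 - 6*r - 24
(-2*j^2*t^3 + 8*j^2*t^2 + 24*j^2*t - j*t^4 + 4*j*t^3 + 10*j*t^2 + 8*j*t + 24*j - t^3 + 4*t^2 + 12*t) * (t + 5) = -2*j^2*t^4 - 2*j^2*t^3 + 64*j^2*t^2 + 120*j^2*t - j*t^5 - j*t^4 + 30*j*t^3 + 58*j*t^2 + 64*j*t + 120*j - t^4 - t^3 + 32*t^2 + 60*t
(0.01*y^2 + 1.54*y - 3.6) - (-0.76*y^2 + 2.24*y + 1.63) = 0.77*y^2 - 0.7*y - 5.23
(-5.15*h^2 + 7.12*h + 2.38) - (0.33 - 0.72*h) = -5.15*h^2 + 7.84*h + 2.05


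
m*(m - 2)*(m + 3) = m^3 + m^2 - 6*m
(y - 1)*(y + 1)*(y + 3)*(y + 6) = y^4 + 9*y^3 + 17*y^2 - 9*y - 18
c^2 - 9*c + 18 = (c - 6)*(c - 3)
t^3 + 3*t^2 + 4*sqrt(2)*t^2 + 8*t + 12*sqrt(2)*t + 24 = (t + 3)*(t + 2*sqrt(2))^2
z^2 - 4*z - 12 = (z - 6)*(z + 2)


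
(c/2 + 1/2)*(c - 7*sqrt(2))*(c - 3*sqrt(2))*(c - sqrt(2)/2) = c^4/2 - 21*sqrt(2)*c^3/4 + c^3/2 - 21*sqrt(2)*c^2/4 + 26*c^2 - 21*sqrt(2)*c/2 + 26*c - 21*sqrt(2)/2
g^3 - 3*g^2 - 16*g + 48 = (g - 4)*(g - 3)*(g + 4)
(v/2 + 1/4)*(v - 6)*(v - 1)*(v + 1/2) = v^4/2 - 3*v^3 - 3*v^2/8 + 17*v/8 + 3/4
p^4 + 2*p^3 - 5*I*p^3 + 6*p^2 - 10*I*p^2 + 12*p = p*(p + 2)*(p - 6*I)*(p + I)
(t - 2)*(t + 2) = t^2 - 4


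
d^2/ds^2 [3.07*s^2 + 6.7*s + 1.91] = 6.14000000000000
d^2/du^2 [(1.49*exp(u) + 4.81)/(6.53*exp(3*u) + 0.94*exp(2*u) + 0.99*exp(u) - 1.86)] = (254.139764*exp(6*u) + 1873.362315*exp(5*u) + 287.559114*exp(4*u) + 313.06843*exp(3*u) + 554.850936*exp(2*u) + 41.097183*exp(u) + 14.011938)*exp(u)/(278.445077*exp(9*u) + 120.247338*exp(8*u) + 143.953197*exp(7*u) - 200.64473*exp(6*u) - 46.677861*exp(5*u) - 74.312658*exp(4*u) + 58.358367*exp(3*u) + 4.287114*exp(2*u) + 10.275012*exp(u) - 6.434856)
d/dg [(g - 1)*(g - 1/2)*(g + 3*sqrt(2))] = 3*g^2 - 3*g + 6*sqrt(2)*g - 9*sqrt(2)/2 + 1/2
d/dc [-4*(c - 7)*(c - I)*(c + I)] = -12*c^2 + 56*c - 4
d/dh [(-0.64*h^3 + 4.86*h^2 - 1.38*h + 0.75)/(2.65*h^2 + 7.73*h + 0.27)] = (-1.696*h^4 - 9.8944*h^3 + 40.7064*h^2 - 1.3506*h - 6.1701)/(7.0225*h^4 + 40.969*h^3 + 61.1839*h^2 + 4.1742*h + 0.0729)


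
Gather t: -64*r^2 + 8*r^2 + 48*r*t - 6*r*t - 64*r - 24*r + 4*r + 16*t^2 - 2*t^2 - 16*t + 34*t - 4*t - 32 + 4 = -56*r^2 - 84*r + 14*t^2 + t*(42*r + 14) - 28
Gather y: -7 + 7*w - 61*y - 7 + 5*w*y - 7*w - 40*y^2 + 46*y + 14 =-40*y^2 + y*(5*w - 15)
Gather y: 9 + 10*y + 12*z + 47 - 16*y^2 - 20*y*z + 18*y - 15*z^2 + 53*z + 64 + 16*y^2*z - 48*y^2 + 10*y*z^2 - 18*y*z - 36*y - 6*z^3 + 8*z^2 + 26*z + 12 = y^2*(16*z - 64) + y*(10*z^2 - 38*z - 8) - 6*z^3 - 7*z^2 + 91*z + 132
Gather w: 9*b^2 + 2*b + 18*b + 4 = 9*b^2 + 20*b + 4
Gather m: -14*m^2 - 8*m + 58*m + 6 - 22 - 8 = -14*m^2 + 50*m - 24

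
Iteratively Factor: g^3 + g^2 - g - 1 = (g + 1)*(g^2 - 1) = (g + 1)^2*(g - 1)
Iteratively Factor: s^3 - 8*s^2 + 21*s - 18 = (s - 2)*(s^2 - 6*s + 9) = (s - 3)*(s - 2)*(s - 3)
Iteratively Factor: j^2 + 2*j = (j)*(j + 2)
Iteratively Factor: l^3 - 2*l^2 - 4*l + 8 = (l - 2)*(l^2 - 4) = (l - 2)^2*(l + 2)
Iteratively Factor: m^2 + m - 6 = (m + 3)*(m - 2)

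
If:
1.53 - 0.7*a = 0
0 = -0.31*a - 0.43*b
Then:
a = 2.19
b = -1.58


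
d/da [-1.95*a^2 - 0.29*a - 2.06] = -3.9*a - 0.29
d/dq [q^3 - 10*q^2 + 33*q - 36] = 3*q^2 - 20*q + 33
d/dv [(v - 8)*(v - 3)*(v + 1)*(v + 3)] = 4*v^3 - 21*v^2 - 34*v + 63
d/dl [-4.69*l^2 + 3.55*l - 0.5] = 3.55 - 9.38*l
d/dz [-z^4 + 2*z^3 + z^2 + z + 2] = -4*z^3 + 6*z^2 + 2*z + 1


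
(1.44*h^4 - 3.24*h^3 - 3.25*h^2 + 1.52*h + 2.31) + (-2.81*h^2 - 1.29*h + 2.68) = 1.44*h^4 - 3.24*h^3 - 6.06*h^2 + 0.23*h + 4.99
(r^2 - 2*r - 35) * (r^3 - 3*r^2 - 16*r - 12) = r^5 - 5*r^4 - 45*r^3 + 125*r^2 + 584*r + 420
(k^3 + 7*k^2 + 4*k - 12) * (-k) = -k^4 - 7*k^3 - 4*k^2 + 12*k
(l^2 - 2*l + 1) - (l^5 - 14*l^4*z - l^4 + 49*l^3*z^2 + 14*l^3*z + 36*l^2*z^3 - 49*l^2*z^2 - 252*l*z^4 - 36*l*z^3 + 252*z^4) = -l^5 + 14*l^4*z + l^4 - 49*l^3*z^2 - 14*l^3*z - 36*l^2*z^3 + 49*l^2*z^2 + l^2 + 252*l*z^4 + 36*l*z^3 - 2*l - 252*z^4 + 1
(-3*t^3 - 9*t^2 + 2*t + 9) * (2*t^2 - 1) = -6*t^5 - 18*t^4 + 7*t^3 + 27*t^2 - 2*t - 9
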